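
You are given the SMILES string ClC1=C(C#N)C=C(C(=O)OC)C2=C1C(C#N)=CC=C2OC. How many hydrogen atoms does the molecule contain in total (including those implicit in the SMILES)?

9

Walk through each heavy atom and fill implicit hydrogens from standard valence (C 4, N 3, O 2, S 2, halogen 1):
  atom 1: Cl (halogen, monovalent) → 0 H
  atom 2: C, bond orders sum to 4 (valence 4) → 0 H
  atom 3: C, bond orders sum to 4 (valence 4) → 0 H
  atom 4: C, bond orders sum to 4 (valence 4) → 0 H
  atom 5: N, bond orders sum to 3 (valence 3) → 0 H
  atom 6: C, bond orders sum to 3 (valence 4) → 1 H
  atom 7: C, bond orders sum to 4 (valence 4) → 0 H
  atom 8: C, bond orders sum to 4 (valence 4) → 0 H
  atom 9: O, bond orders sum to 2 (valence 2) → 0 H
  atom 10: O, bond orders sum to 2 (valence 2) → 0 H
  atom 11: C, bond orders sum to 1 (valence 4) → 3 H
  atom 12: C, bond orders sum to 4 (valence 4) → 0 H
  atom 13: C, bond orders sum to 4 (valence 4) → 0 H
  atom 14: C, bond orders sum to 4 (valence 4) → 0 H
  atom 15: C, bond orders sum to 4 (valence 4) → 0 H
  atom 16: N, bond orders sum to 3 (valence 3) → 0 H
  atom 17: C, bond orders sum to 3 (valence 4) → 1 H
  atom 18: C, bond orders sum to 3 (valence 4) → 1 H
  atom 19: C, bond orders sum to 4 (valence 4) → 0 H
  atom 20: O, bond orders sum to 2 (valence 2) → 0 H
  atom 21: C, bond orders sum to 1 (valence 4) → 3 H
Total hydrogens: 9.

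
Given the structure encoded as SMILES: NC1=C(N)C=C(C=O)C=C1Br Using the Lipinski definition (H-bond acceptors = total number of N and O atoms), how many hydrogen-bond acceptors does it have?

N atoms: 2; O atoms: 1.
Lipinski HBA = 2 + 1 = 3.

3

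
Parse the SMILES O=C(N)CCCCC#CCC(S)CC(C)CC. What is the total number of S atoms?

1

Scan the SMILES for S atoms (remember two-letter symbols like Cl and Br are single atoms).
Sulfur count: 1.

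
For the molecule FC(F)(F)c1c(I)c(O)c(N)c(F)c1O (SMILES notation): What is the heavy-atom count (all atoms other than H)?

15

Every atom symbol written in the SMILES (organic subset) is one heavy atom; implicit H are not written.
Heavy atoms by element → C:7, F:4, I:1, N:1, O:2.
Total: 15.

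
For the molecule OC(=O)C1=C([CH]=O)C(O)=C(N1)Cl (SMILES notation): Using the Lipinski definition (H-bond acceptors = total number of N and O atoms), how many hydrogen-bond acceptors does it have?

5

N atoms: 1; O atoms: 4.
Lipinski HBA = 1 + 4 = 5.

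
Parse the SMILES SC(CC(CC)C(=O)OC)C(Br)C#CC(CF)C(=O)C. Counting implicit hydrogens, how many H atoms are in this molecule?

Walk through each heavy atom and fill implicit hydrogens from standard valence (C 4, N 3, O 2, S 2, halogen 1):
  atom 1: S, bond orders sum to 1 (valence 2) → 1 H
  atom 2: C, bond orders sum to 3 (valence 4) → 1 H
  atom 3: C, bond orders sum to 2 (valence 4) → 2 H
  atom 4: C, bond orders sum to 3 (valence 4) → 1 H
  atom 5: C, bond orders sum to 2 (valence 4) → 2 H
  atom 6: C, bond orders sum to 1 (valence 4) → 3 H
  atom 7: C, bond orders sum to 4 (valence 4) → 0 H
  atom 8: O, bond orders sum to 2 (valence 2) → 0 H
  atom 9: O, bond orders sum to 2 (valence 2) → 0 H
  atom 10: C, bond orders sum to 1 (valence 4) → 3 H
  atom 11: C, bond orders sum to 3 (valence 4) → 1 H
  atom 12: Br (halogen, monovalent) → 0 H
  atom 13: C, bond orders sum to 4 (valence 4) → 0 H
  atom 14: C, bond orders sum to 4 (valence 4) → 0 H
  atom 15: C, bond orders sum to 3 (valence 4) → 1 H
  atom 16: C, bond orders sum to 2 (valence 4) → 2 H
  atom 17: F (halogen, monovalent) → 0 H
  atom 18: C, bond orders sum to 4 (valence 4) → 0 H
  atom 19: O, bond orders sum to 2 (valence 2) → 0 H
  atom 20: C, bond orders sum to 1 (valence 4) → 3 H
Total hydrogens: 20.

20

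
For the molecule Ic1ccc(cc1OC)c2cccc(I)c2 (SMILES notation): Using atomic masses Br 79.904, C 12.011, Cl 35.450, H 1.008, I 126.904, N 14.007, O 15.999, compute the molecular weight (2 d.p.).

First, the molecular formula is C13H10I2O (counting implicit H from valence).
  C: 13 × 12.011 = 156.143
  H: 10 × 1.008 = 10.080
  I: 2 × 126.904 = 253.808
  O: 1 × 15.999 = 15.999
Sum: 13×12.011 + 10×1.008 + 2×126.904 + 1×15.999 = 436.030 → 436.03 g/mol.

436.03 g/mol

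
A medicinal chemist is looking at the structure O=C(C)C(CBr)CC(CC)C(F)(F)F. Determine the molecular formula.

C9H14BrF3O

Walk through each heavy atom and fill implicit hydrogens from standard valence (C 4, N 3, O 2, S 2, halogen 1):
  atom 1: O, bond orders sum to 2 (valence 2) → 0 H
  atom 2: C, bond orders sum to 4 (valence 4) → 0 H
  atom 3: C, bond orders sum to 1 (valence 4) → 3 H
  atom 4: C, bond orders sum to 3 (valence 4) → 1 H
  atom 5: C, bond orders sum to 2 (valence 4) → 2 H
  atom 6: Br (halogen, monovalent) → 0 H
  atom 7: C, bond orders sum to 2 (valence 4) → 2 H
  atom 8: C, bond orders sum to 3 (valence 4) → 1 H
  atom 9: C, bond orders sum to 2 (valence 4) → 2 H
  atom 10: C, bond orders sum to 1 (valence 4) → 3 H
  atom 11: C, bond orders sum to 4 (valence 4) → 0 H
  atom 12: F (halogen, monovalent) → 0 H
  atom 13: F (halogen, monovalent) → 0 H
  atom 14: F (halogen, monovalent) → 0 H
Totals → C:9, H:14, Br:1, F:3, O:1.
In Hill order: C9H14BrF3O.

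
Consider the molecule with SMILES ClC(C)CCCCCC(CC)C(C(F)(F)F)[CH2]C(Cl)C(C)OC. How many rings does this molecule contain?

In SMILES, each pair of matching ring-closure digits denotes one ring-closing bond; the number of such bonds equals the number of independent rings.
Ring-closure bonds here: 0.

0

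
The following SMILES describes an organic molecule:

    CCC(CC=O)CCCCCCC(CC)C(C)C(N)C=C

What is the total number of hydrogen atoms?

37

Walk through each heavy atom and fill implicit hydrogens from standard valence (C 4, N 3, O 2, S 2, halogen 1):
  atom 1: C, bond orders sum to 1 (valence 4) → 3 H
  atom 2: C, bond orders sum to 2 (valence 4) → 2 H
  atom 3: C, bond orders sum to 3 (valence 4) → 1 H
  atom 4: C, bond orders sum to 2 (valence 4) → 2 H
  atom 5: C, bond orders sum to 3 (valence 4) → 1 H
  atom 6: O, bond orders sum to 2 (valence 2) → 0 H
  atom 7: C, bond orders sum to 2 (valence 4) → 2 H
  atom 8: C, bond orders sum to 2 (valence 4) → 2 H
  atom 9: C, bond orders sum to 2 (valence 4) → 2 H
  atom 10: C, bond orders sum to 2 (valence 4) → 2 H
  atom 11: C, bond orders sum to 2 (valence 4) → 2 H
  atom 12: C, bond orders sum to 2 (valence 4) → 2 H
  atom 13: C, bond orders sum to 3 (valence 4) → 1 H
  atom 14: C, bond orders sum to 2 (valence 4) → 2 H
  atom 15: C, bond orders sum to 1 (valence 4) → 3 H
  atom 16: C, bond orders sum to 3 (valence 4) → 1 H
  atom 17: C, bond orders sum to 1 (valence 4) → 3 H
  atom 18: C, bond orders sum to 3 (valence 4) → 1 H
  atom 19: N, bond orders sum to 1 (valence 3) → 2 H
  atom 20: C, bond orders sum to 3 (valence 4) → 1 H
  atom 21: C, bond orders sum to 2 (valence 4) → 2 H
Total hydrogens: 37.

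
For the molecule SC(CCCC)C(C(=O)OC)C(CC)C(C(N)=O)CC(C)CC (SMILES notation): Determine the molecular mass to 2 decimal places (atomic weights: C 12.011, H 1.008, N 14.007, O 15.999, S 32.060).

345.54 g/mol

First, the molecular formula is C18H35NO3S (counting implicit H from valence).
  C: 18 × 12.011 = 216.198
  H: 35 × 1.008 = 35.280
  N: 1 × 14.007 = 14.007
  O: 3 × 15.999 = 47.997
  S: 1 × 32.060 = 32.060
Sum: 18×12.011 + 35×1.008 + 1×14.007 + 3×15.999 + 1×32.060 = 345.542 → 345.54 g/mol.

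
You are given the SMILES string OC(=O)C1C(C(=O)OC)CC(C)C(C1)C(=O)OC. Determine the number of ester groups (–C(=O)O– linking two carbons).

2

The ester motif appears at heavy-atom positions 6, 15 in the SMILES.
Other groups present: 1 carboxylic acid.
Ester count: 2.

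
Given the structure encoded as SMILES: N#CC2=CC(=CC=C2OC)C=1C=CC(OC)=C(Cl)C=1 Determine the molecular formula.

C15H12ClNO2

Walk through each heavy atom and fill implicit hydrogens from standard valence (C 4, N 3, O 2, S 2, halogen 1):
  atom 1: N, bond orders sum to 3 (valence 3) → 0 H
  atom 2: C, bond orders sum to 4 (valence 4) → 0 H
  atom 3: C, bond orders sum to 4 (valence 4) → 0 H
  atom 4: C, bond orders sum to 3 (valence 4) → 1 H
  atom 5: C, bond orders sum to 4 (valence 4) → 0 H
  atom 6: C, bond orders sum to 3 (valence 4) → 1 H
  atom 7: C, bond orders sum to 3 (valence 4) → 1 H
  atom 8: C, bond orders sum to 4 (valence 4) → 0 H
  atom 9: O, bond orders sum to 2 (valence 2) → 0 H
  atom 10: C, bond orders sum to 1 (valence 4) → 3 H
  atom 11: C, bond orders sum to 4 (valence 4) → 0 H
  atom 12: C, bond orders sum to 3 (valence 4) → 1 H
  atom 13: C, bond orders sum to 3 (valence 4) → 1 H
  atom 14: C, bond orders sum to 4 (valence 4) → 0 H
  atom 15: O, bond orders sum to 2 (valence 2) → 0 H
  atom 16: C, bond orders sum to 1 (valence 4) → 3 H
  atom 17: C, bond orders sum to 4 (valence 4) → 0 H
  atom 18: Cl (halogen, monovalent) → 0 H
  atom 19: C, bond orders sum to 3 (valence 4) → 1 H
Totals → C:15, H:12, Cl:1, N:1, O:2.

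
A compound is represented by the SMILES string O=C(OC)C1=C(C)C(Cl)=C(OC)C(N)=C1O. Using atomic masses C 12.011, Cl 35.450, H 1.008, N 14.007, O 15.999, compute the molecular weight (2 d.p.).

First, the molecular formula is C10H12ClNO4 (counting implicit H from valence).
  C: 10 × 12.011 = 120.110
  Cl: 1 × 35.450 = 35.450
  H: 12 × 1.008 = 12.096
  N: 1 × 14.007 = 14.007
  O: 4 × 15.999 = 63.996
Sum: 10×12.011 + 1×35.450 + 12×1.008 + 1×14.007 + 4×15.999 = 245.659 → 245.66 g/mol.

245.66 g/mol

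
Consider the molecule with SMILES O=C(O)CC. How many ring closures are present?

0

In SMILES, each pair of matching ring-closure digits denotes one ring-closing bond; the number of such bonds equals the number of independent rings.
Ring-closure bonds here: 0.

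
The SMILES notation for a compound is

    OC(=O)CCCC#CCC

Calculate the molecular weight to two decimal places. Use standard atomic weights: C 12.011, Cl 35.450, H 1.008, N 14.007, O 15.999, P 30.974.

First, the molecular formula is C8H12O2 (counting implicit H from valence).
  C: 8 × 12.011 = 96.088
  H: 12 × 1.008 = 12.096
  O: 2 × 15.999 = 31.998
Sum: 8×12.011 + 12×1.008 + 2×15.999 = 140.182 → 140.18 g/mol.

140.18 g/mol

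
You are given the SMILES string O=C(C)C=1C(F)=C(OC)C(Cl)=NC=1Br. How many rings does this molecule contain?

In SMILES, each pair of matching ring-closure digits denotes one ring-closing bond; the number of such bonds equals the number of independent rings.
Ring-closure bonds here: 1.

1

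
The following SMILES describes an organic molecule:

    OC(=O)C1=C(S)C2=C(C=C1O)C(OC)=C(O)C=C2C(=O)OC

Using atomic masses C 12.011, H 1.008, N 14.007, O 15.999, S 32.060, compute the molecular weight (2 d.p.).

324.30 g/mol

First, the molecular formula is C14H12O7S (counting implicit H from valence).
  C: 14 × 12.011 = 168.154
  H: 12 × 1.008 = 12.096
  O: 7 × 15.999 = 111.993
  S: 1 × 32.060 = 32.060
Sum: 14×12.011 + 12×1.008 + 7×15.999 + 1×32.060 = 324.303 → 324.30 g/mol.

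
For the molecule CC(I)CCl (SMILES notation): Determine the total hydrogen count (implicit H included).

6

Walk through each heavy atom and fill implicit hydrogens from standard valence (C 4, N 3, O 2, S 2, halogen 1):
  atom 1: C, bond orders sum to 1 (valence 4) → 3 H
  atom 2: C, bond orders sum to 3 (valence 4) → 1 H
  atom 3: I (halogen, monovalent) → 0 H
  atom 4: C, bond orders sum to 2 (valence 4) → 2 H
  atom 5: Cl (halogen, monovalent) → 0 H
Total hydrogens: 6.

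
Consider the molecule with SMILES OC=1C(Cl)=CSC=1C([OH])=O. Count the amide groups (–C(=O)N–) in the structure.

0

Scan the SMILES for the amide motif — none present.
Groups that are present: 1 carboxylic acid, 1 hydroxyl.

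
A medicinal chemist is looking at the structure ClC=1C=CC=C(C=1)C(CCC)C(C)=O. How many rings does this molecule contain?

In SMILES, each pair of matching ring-closure digits denotes one ring-closing bond; the number of such bonds equals the number of independent rings.
Ring-closure bonds here: 1.

1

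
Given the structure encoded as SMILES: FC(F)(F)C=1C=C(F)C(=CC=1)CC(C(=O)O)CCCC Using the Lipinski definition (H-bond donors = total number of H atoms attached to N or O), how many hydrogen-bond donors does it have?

1

Donors: find every N or O and count the H atoms it carries.
  atom 15 (O): bond orders sum to 2 → 0 H
  atom 16 (O): bond orders sum to 1 → 1 H
Lipinski HBD = 1.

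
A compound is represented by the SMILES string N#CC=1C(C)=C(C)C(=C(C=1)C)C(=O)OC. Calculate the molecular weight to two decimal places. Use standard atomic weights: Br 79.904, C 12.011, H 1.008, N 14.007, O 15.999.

First, the molecular formula is C12H13NO2 (counting implicit H from valence).
  C: 12 × 12.011 = 144.132
  H: 13 × 1.008 = 13.104
  N: 1 × 14.007 = 14.007
  O: 2 × 15.999 = 31.998
Sum: 12×12.011 + 13×1.008 + 1×14.007 + 2×15.999 = 203.241 → 203.24 g/mol.

203.24 g/mol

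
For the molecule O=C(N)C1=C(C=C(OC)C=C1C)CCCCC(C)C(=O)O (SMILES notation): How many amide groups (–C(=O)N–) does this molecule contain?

The amide motif appears at heavy-atom position 2 in the SMILES.
Other groups present: 1 carboxylic acid, 1 ether.
Amide count: 1.

1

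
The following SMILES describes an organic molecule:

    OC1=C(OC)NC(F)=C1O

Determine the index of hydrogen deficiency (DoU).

Molecular formula: C5H6FNO3.
DoU = (2C + 2 + N − H − X) / 2, where X is the halogen count and O/S are ignored.
    = (2·5 + 2 + 1 − 6 − 1) / 2 = 6 / 2 = 3.

3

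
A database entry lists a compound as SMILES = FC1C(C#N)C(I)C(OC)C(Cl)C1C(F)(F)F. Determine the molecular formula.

C9H9ClF4INO

Walk through each heavy atom and fill implicit hydrogens from standard valence (C 4, N 3, O 2, S 2, halogen 1):
  atom 1: F (halogen, monovalent) → 0 H
  atom 2: C, bond orders sum to 3 (valence 4) → 1 H
  atom 3: C, bond orders sum to 3 (valence 4) → 1 H
  atom 4: C, bond orders sum to 4 (valence 4) → 0 H
  atom 5: N, bond orders sum to 3 (valence 3) → 0 H
  atom 6: C, bond orders sum to 3 (valence 4) → 1 H
  atom 7: I (halogen, monovalent) → 0 H
  atom 8: C, bond orders sum to 3 (valence 4) → 1 H
  atom 9: O, bond orders sum to 2 (valence 2) → 0 H
  atom 10: C, bond orders sum to 1 (valence 4) → 3 H
  atom 11: C, bond orders sum to 3 (valence 4) → 1 H
  atom 12: Cl (halogen, monovalent) → 0 H
  atom 13: C, bond orders sum to 3 (valence 4) → 1 H
  atom 14: C, bond orders sum to 4 (valence 4) → 0 H
  atom 15: F (halogen, monovalent) → 0 H
  atom 16: F (halogen, monovalent) → 0 H
  atom 17: F (halogen, monovalent) → 0 H
Totals → C:9, H:9, Cl:1, F:4, I:1, N:1, O:1.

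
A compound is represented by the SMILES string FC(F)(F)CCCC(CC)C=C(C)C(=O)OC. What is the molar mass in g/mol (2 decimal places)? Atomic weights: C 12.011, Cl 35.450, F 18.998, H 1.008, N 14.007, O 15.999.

252.28 g/mol

First, the molecular formula is C12H19F3O2 (counting implicit H from valence).
  C: 12 × 12.011 = 144.132
  F: 3 × 18.998 = 56.994
  H: 19 × 1.008 = 19.152
  O: 2 × 15.999 = 31.998
Sum: 12×12.011 + 3×18.998 + 19×1.008 + 2×15.999 = 252.276 → 252.28 g/mol.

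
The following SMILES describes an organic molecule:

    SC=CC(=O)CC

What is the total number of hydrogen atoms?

Walk through each heavy atom and fill implicit hydrogens from standard valence (C 4, N 3, O 2, S 2, halogen 1):
  atom 1: S, bond orders sum to 1 (valence 2) → 1 H
  atom 2: C, bond orders sum to 3 (valence 4) → 1 H
  atom 3: C, bond orders sum to 3 (valence 4) → 1 H
  atom 4: C, bond orders sum to 4 (valence 4) → 0 H
  atom 5: O, bond orders sum to 2 (valence 2) → 0 H
  atom 6: C, bond orders sum to 2 (valence 4) → 2 H
  atom 7: C, bond orders sum to 1 (valence 4) → 3 H
Total hydrogens: 8.

8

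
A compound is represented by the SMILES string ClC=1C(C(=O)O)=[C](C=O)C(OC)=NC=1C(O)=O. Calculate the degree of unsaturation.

7

Degree of unsaturation = (number of rings) + (number of π bonds).
Ring closures in the SMILES: 1.
π bonds: 6 double bonds (each 1 DoU) → 6 DoU from unsaturation.
Total DoU = 1 + 6 = 7.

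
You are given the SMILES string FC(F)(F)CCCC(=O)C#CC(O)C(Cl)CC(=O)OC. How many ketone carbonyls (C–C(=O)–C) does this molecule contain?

The ketone motif appears at heavy-atom position 8 in the SMILES.
Other groups present: 1 alkyne, 1 ester, 1 hydroxyl.
Ketone count: 1.

1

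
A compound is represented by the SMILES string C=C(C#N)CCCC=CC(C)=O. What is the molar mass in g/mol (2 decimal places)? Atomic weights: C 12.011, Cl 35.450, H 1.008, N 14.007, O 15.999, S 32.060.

163.22 g/mol

First, the molecular formula is C10H13NO (counting implicit H from valence).
  C: 10 × 12.011 = 120.110
  H: 13 × 1.008 = 13.104
  N: 1 × 14.007 = 14.007
  O: 1 × 15.999 = 15.999
Sum: 10×12.011 + 13×1.008 + 1×14.007 + 1×15.999 = 163.220 → 163.22 g/mol.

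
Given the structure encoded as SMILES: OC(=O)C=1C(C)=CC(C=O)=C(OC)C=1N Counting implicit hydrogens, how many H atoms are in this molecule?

Walk through each heavy atom and fill implicit hydrogens from standard valence (C 4, N 3, O 2, S 2, halogen 1):
  atom 1: O, bond orders sum to 1 (valence 2) → 1 H
  atom 2: C, bond orders sum to 4 (valence 4) → 0 H
  atom 3: O, bond orders sum to 2 (valence 2) → 0 H
  atom 4: C, bond orders sum to 4 (valence 4) → 0 H
  atom 5: C, bond orders sum to 4 (valence 4) → 0 H
  atom 6: C, bond orders sum to 1 (valence 4) → 3 H
  atom 7: C, bond orders sum to 3 (valence 4) → 1 H
  atom 8: C, bond orders sum to 4 (valence 4) → 0 H
  atom 9: C, bond orders sum to 3 (valence 4) → 1 H
  atom 10: O, bond orders sum to 2 (valence 2) → 0 H
  atom 11: C, bond orders sum to 4 (valence 4) → 0 H
  atom 12: O, bond orders sum to 2 (valence 2) → 0 H
  atom 13: C, bond orders sum to 1 (valence 4) → 3 H
  atom 14: C, bond orders sum to 4 (valence 4) → 0 H
  atom 15: N, bond orders sum to 1 (valence 3) → 2 H
Total hydrogens: 11.

11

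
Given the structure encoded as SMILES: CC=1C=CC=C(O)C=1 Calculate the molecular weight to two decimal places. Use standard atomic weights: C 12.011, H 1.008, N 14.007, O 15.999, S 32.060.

108.14 g/mol

First, the molecular formula is C7H8O (counting implicit H from valence).
  C: 7 × 12.011 = 84.077
  H: 8 × 1.008 = 8.064
  O: 1 × 15.999 = 15.999
Sum: 7×12.011 + 8×1.008 + 1×15.999 = 108.140 → 108.14 g/mol.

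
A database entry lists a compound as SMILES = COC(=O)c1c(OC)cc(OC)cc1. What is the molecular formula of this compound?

Walk through each heavy atom and fill implicit hydrogens from standard valence (C 4, N 3, O 2, S 2, halogen 1); for lowercase aromatic atoms, an aromatic c carries 1 H when it has two neighbours and 0 H with three, and aromatic n carries 0 H:
  atom 1: C, bond orders sum to 1 (valence 4) → 3 H
  atom 2: O, bond orders sum to 2 (valence 2) → 0 H
  atom 3: C, bond orders sum to 4 (valence 4) → 0 H
  atom 4: O, bond orders sum to 2 (valence 2) → 0 H
  atom 5: aromatic c, 3 neighbours → 0 H
  atom 6: aromatic c, 3 neighbours → 0 H
  atom 7: O, bond orders sum to 2 (valence 2) → 0 H
  atom 8: C, bond orders sum to 1 (valence 4) → 3 H
  atom 9: aromatic c, 2 neighbours → 1 H
  atom 10: aromatic c, 3 neighbours → 0 H
  atom 11: O, bond orders sum to 2 (valence 2) → 0 H
  atom 12: C, bond orders sum to 1 (valence 4) → 3 H
  atom 13: aromatic c, 2 neighbours → 1 H
  atom 14: aromatic c, 2 neighbours → 1 H
Totals → C:10, H:12, O:4.

C10H12O4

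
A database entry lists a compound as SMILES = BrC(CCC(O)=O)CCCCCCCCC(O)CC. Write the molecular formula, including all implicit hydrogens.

Walk through each heavy atom and fill implicit hydrogens from standard valence (C 4, N 3, O 2, S 2, halogen 1):
  atom 1: Br (halogen, monovalent) → 0 H
  atom 2: C, bond orders sum to 3 (valence 4) → 1 H
  atom 3: C, bond orders sum to 2 (valence 4) → 2 H
  atom 4: C, bond orders sum to 2 (valence 4) → 2 H
  atom 5: C, bond orders sum to 4 (valence 4) → 0 H
  atom 6: O, bond orders sum to 1 (valence 2) → 1 H
  atom 7: O, bond orders sum to 2 (valence 2) → 0 H
  atom 8: C, bond orders sum to 2 (valence 4) → 2 H
  atom 9: C, bond orders sum to 2 (valence 4) → 2 H
  atom 10: C, bond orders sum to 2 (valence 4) → 2 H
  atom 11: C, bond orders sum to 2 (valence 4) → 2 H
  atom 12: C, bond orders sum to 2 (valence 4) → 2 H
  atom 13: C, bond orders sum to 2 (valence 4) → 2 H
  atom 14: C, bond orders sum to 2 (valence 4) → 2 H
  atom 15: C, bond orders sum to 2 (valence 4) → 2 H
  atom 16: C, bond orders sum to 3 (valence 4) → 1 H
  atom 17: O, bond orders sum to 1 (valence 2) → 1 H
  atom 18: C, bond orders sum to 2 (valence 4) → 2 H
  atom 19: C, bond orders sum to 1 (valence 4) → 3 H
Totals → C:15, H:29, Br:1, O:3.
In Hill order: C15H29BrO3.

C15H29BrO3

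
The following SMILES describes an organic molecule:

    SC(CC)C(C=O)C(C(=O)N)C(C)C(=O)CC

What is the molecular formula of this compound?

Walk through each heavy atom and fill implicit hydrogens from standard valence (C 4, N 3, O 2, S 2, halogen 1):
  atom 1: S, bond orders sum to 1 (valence 2) → 1 H
  atom 2: C, bond orders sum to 3 (valence 4) → 1 H
  atom 3: C, bond orders sum to 2 (valence 4) → 2 H
  atom 4: C, bond orders sum to 1 (valence 4) → 3 H
  atom 5: C, bond orders sum to 3 (valence 4) → 1 H
  atom 6: C, bond orders sum to 3 (valence 4) → 1 H
  atom 7: O, bond orders sum to 2 (valence 2) → 0 H
  atom 8: C, bond orders sum to 3 (valence 4) → 1 H
  atom 9: C, bond orders sum to 4 (valence 4) → 0 H
  atom 10: O, bond orders sum to 2 (valence 2) → 0 H
  atom 11: N, bond orders sum to 1 (valence 3) → 2 H
  atom 12: C, bond orders sum to 3 (valence 4) → 1 H
  atom 13: C, bond orders sum to 1 (valence 4) → 3 H
  atom 14: C, bond orders sum to 4 (valence 4) → 0 H
  atom 15: O, bond orders sum to 2 (valence 2) → 0 H
  atom 16: C, bond orders sum to 2 (valence 4) → 2 H
  atom 17: C, bond orders sum to 1 (valence 4) → 3 H
Totals → C:12, H:21, N:1, O:3, S:1.
In Hill order: C12H21NO3S.

C12H21NO3S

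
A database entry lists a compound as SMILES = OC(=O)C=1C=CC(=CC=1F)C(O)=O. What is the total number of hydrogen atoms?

Walk through each heavy atom and fill implicit hydrogens from standard valence (C 4, N 3, O 2, S 2, halogen 1):
  atom 1: O, bond orders sum to 1 (valence 2) → 1 H
  atom 2: C, bond orders sum to 4 (valence 4) → 0 H
  atom 3: O, bond orders sum to 2 (valence 2) → 0 H
  atom 4: C, bond orders sum to 4 (valence 4) → 0 H
  atom 5: C, bond orders sum to 3 (valence 4) → 1 H
  atom 6: C, bond orders sum to 3 (valence 4) → 1 H
  atom 7: C, bond orders sum to 4 (valence 4) → 0 H
  atom 8: C, bond orders sum to 3 (valence 4) → 1 H
  atom 9: C, bond orders sum to 4 (valence 4) → 0 H
  atom 10: F (halogen, monovalent) → 0 H
  atom 11: C, bond orders sum to 4 (valence 4) → 0 H
  atom 12: O, bond orders sum to 1 (valence 2) → 1 H
  atom 13: O, bond orders sum to 2 (valence 2) → 0 H
Total hydrogens: 5.

5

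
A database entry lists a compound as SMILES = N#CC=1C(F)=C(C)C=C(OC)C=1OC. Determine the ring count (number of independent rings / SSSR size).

In SMILES, each pair of matching ring-closure digits denotes one ring-closing bond; the number of such bonds equals the number of independent rings.
Ring-closure bonds here: 1.

1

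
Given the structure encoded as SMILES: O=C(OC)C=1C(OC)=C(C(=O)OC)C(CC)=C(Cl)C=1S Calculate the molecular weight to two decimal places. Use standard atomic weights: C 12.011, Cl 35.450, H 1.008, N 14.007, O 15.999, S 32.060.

First, the molecular formula is C13H15ClO5S (counting implicit H from valence).
  C: 13 × 12.011 = 156.143
  Cl: 1 × 35.450 = 35.450
  H: 15 × 1.008 = 15.120
  O: 5 × 15.999 = 79.995
  S: 1 × 32.060 = 32.060
Sum: 13×12.011 + 1×35.450 + 15×1.008 + 5×15.999 + 1×32.060 = 318.768 → 318.77 g/mol.

318.77 g/mol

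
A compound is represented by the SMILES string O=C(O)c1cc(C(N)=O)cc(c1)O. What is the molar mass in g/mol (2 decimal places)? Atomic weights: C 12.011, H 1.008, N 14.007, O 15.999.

First, the molecular formula is C8H7NO4 (counting implicit H from valence).
  C: 8 × 12.011 = 96.088
  H: 7 × 1.008 = 7.056
  N: 1 × 14.007 = 14.007
  O: 4 × 15.999 = 63.996
Sum: 8×12.011 + 7×1.008 + 1×14.007 + 4×15.999 = 181.147 → 181.15 g/mol.

181.15 g/mol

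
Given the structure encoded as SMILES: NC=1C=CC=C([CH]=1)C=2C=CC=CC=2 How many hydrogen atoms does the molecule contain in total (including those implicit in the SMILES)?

11

Walk through each heavy atom and fill implicit hydrogens from standard valence (C 4, N 3, O 2, S 2, halogen 1):
  atom 1: N, bond orders sum to 1 (valence 3) → 2 H
  atom 2: C, bond orders sum to 4 (valence 4) → 0 H
  atom 3: C, bond orders sum to 3 (valence 4) → 1 H
  atom 4: C, bond orders sum to 3 (valence 4) → 1 H
  atom 5: C, bond orders sum to 3 (valence 4) → 1 H
  atom 6: C, bond orders sum to 4 (valence 4) → 0 H
  atom 7: C with explicit H count 1
  atom 8: C, bond orders sum to 4 (valence 4) → 0 H
  atom 9: C, bond orders sum to 3 (valence 4) → 1 H
  atom 10: C, bond orders sum to 3 (valence 4) → 1 H
  atom 11: C, bond orders sum to 3 (valence 4) → 1 H
  atom 12: C, bond orders sum to 3 (valence 4) → 1 H
  atom 13: C, bond orders sum to 3 (valence 4) → 1 H
Total hydrogens: 11.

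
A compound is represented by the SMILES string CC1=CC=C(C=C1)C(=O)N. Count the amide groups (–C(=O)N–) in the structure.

1

The amide motif appears at heavy-atom position 8 in the SMILES.
Amide count: 1.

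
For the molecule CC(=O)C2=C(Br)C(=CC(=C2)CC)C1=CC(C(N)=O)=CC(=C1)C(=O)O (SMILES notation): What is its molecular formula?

Walk through each heavy atom and fill implicit hydrogens from standard valence (C 4, N 3, O 2, S 2, halogen 1):
  atom 1: C, bond orders sum to 1 (valence 4) → 3 H
  atom 2: C, bond orders sum to 4 (valence 4) → 0 H
  atom 3: O, bond orders sum to 2 (valence 2) → 0 H
  atom 4: C, bond orders sum to 4 (valence 4) → 0 H
  atom 5: C, bond orders sum to 4 (valence 4) → 0 H
  atom 6: Br (halogen, monovalent) → 0 H
  atom 7: C, bond orders sum to 4 (valence 4) → 0 H
  atom 8: C, bond orders sum to 3 (valence 4) → 1 H
  atom 9: C, bond orders sum to 4 (valence 4) → 0 H
  atom 10: C, bond orders sum to 3 (valence 4) → 1 H
  atom 11: C, bond orders sum to 2 (valence 4) → 2 H
  atom 12: C, bond orders sum to 1 (valence 4) → 3 H
  atom 13: C, bond orders sum to 4 (valence 4) → 0 H
  atom 14: C, bond orders sum to 3 (valence 4) → 1 H
  atom 15: C, bond orders sum to 4 (valence 4) → 0 H
  atom 16: C, bond orders sum to 4 (valence 4) → 0 H
  atom 17: N, bond orders sum to 1 (valence 3) → 2 H
  atom 18: O, bond orders sum to 2 (valence 2) → 0 H
  atom 19: C, bond orders sum to 3 (valence 4) → 1 H
  atom 20: C, bond orders sum to 4 (valence 4) → 0 H
  atom 21: C, bond orders sum to 3 (valence 4) → 1 H
  atom 22: C, bond orders sum to 4 (valence 4) → 0 H
  atom 23: O, bond orders sum to 2 (valence 2) → 0 H
  atom 24: O, bond orders sum to 1 (valence 2) → 1 H
Totals → C:18, H:16, Br:1, N:1, O:4.
In Hill order: C18H16BrNO4.

C18H16BrNO4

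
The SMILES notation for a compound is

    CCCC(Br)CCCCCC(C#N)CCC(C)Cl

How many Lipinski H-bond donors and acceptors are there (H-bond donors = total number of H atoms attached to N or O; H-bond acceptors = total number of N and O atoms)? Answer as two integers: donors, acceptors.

0, 1

Donors: find every N or O and count the H atoms it carries.
  atom 13 (N): bond orders sum to 3 → 0 H
Lipinski HBD = 0.
Acceptors: N atoms = 1, O atoms = 0 → HBA = 1.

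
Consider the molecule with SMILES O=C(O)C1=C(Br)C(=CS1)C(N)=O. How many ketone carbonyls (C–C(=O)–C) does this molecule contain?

0

Scan the SMILES for the ketone motif — none present.
Groups that are present: 1 amide, 1 carboxylic acid.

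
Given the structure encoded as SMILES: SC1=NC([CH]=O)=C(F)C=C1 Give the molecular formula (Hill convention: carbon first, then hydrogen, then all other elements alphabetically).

Walk through each heavy atom and fill implicit hydrogens from standard valence (C 4, N 3, O 2, S 2, halogen 1):
  atom 1: S, bond orders sum to 1 (valence 2) → 1 H
  atom 2: C, bond orders sum to 4 (valence 4) → 0 H
  atom 3: N, bond orders sum to 3 (valence 3) → 0 H
  atom 4: C, bond orders sum to 4 (valence 4) → 0 H
  atom 5: C with explicit H count 1
  atom 6: O, bond orders sum to 2 (valence 2) → 0 H
  atom 7: C, bond orders sum to 4 (valence 4) → 0 H
  atom 8: F (halogen, monovalent) → 0 H
  atom 9: C, bond orders sum to 3 (valence 4) → 1 H
  atom 10: C, bond orders sum to 3 (valence 4) → 1 H
Totals → C:6, H:4, F:1, N:1, O:1, S:1.
In Hill order: C6H4FNOS.

C6H4FNOS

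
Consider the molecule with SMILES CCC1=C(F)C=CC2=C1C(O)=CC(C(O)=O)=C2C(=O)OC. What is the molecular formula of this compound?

C15H13FO5

Walk through each heavy atom and fill implicit hydrogens from standard valence (C 4, N 3, O 2, S 2, halogen 1):
  atom 1: C, bond orders sum to 1 (valence 4) → 3 H
  atom 2: C, bond orders sum to 2 (valence 4) → 2 H
  atom 3: C, bond orders sum to 4 (valence 4) → 0 H
  atom 4: C, bond orders sum to 4 (valence 4) → 0 H
  atom 5: F (halogen, monovalent) → 0 H
  atom 6: C, bond orders sum to 3 (valence 4) → 1 H
  atom 7: C, bond orders sum to 3 (valence 4) → 1 H
  atom 8: C, bond orders sum to 4 (valence 4) → 0 H
  atom 9: C, bond orders sum to 4 (valence 4) → 0 H
  atom 10: C, bond orders sum to 4 (valence 4) → 0 H
  atom 11: O, bond orders sum to 1 (valence 2) → 1 H
  atom 12: C, bond orders sum to 3 (valence 4) → 1 H
  atom 13: C, bond orders sum to 4 (valence 4) → 0 H
  atom 14: C, bond orders sum to 4 (valence 4) → 0 H
  atom 15: O, bond orders sum to 1 (valence 2) → 1 H
  atom 16: O, bond orders sum to 2 (valence 2) → 0 H
  atom 17: C, bond orders sum to 4 (valence 4) → 0 H
  atom 18: C, bond orders sum to 4 (valence 4) → 0 H
  atom 19: O, bond orders sum to 2 (valence 2) → 0 H
  atom 20: O, bond orders sum to 2 (valence 2) → 0 H
  atom 21: C, bond orders sum to 1 (valence 4) → 3 H
Totals → C:15, H:13, F:1, O:5.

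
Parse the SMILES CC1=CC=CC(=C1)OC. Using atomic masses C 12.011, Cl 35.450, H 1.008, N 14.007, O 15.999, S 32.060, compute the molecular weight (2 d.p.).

First, the molecular formula is C8H10O (counting implicit H from valence).
  C: 8 × 12.011 = 96.088
  H: 10 × 1.008 = 10.080
  O: 1 × 15.999 = 15.999
Sum: 8×12.011 + 10×1.008 + 1×15.999 = 122.167 → 122.17 g/mol.

122.17 g/mol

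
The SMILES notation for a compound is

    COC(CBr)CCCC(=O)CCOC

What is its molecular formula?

C10H19BrO3

Walk through each heavy atom and fill implicit hydrogens from standard valence (C 4, N 3, O 2, S 2, halogen 1):
  atom 1: C, bond orders sum to 1 (valence 4) → 3 H
  atom 2: O, bond orders sum to 2 (valence 2) → 0 H
  atom 3: C, bond orders sum to 3 (valence 4) → 1 H
  atom 4: C, bond orders sum to 2 (valence 4) → 2 H
  atom 5: Br (halogen, monovalent) → 0 H
  atom 6: C, bond orders sum to 2 (valence 4) → 2 H
  atom 7: C, bond orders sum to 2 (valence 4) → 2 H
  atom 8: C, bond orders sum to 2 (valence 4) → 2 H
  atom 9: C, bond orders sum to 4 (valence 4) → 0 H
  atom 10: O, bond orders sum to 2 (valence 2) → 0 H
  atom 11: C, bond orders sum to 2 (valence 4) → 2 H
  atom 12: C, bond orders sum to 2 (valence 4) → 2 H
  atom 13: O, bond orders sum to 2 (valence 2) → 0 H
  atom 14: C, bond orders sum to 1 (valence 4) → 3 H
Totals → C:10, H:19, Br:1, O:3.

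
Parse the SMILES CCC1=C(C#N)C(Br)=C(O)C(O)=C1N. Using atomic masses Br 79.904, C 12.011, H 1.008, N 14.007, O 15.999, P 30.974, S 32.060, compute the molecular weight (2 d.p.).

First, the molecular formula is C9H9BrN2O2 (counting implicit H from valence).
  Br: 1 × 79.904 = 79.904
  C: 9 × 12.011 = 108.099
  H: 9 × 1.008 = 9.072
  N: 2 × 14.007 = 28.014
  O: 2 × 15.999 = 31.998
Sum: 1×79.904 + 9×12.011 + 9×1.008 + 2×14.007 + 2×15.999 = 257.087 → 257.09 g/mol.

257.09 g/mol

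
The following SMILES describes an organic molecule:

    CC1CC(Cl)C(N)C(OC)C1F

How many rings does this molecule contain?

1

In SMILES, each pair of matching ring-closure digits denotes one ring-closing bond; the number of such bonds equals the number of independent rings.
Ring-closure bonds here: 1.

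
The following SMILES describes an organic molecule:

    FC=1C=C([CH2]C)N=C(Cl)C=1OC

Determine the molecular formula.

C8H9ClFNO

Walk through each heavy atom and fill implicit hydrogens from standard valence (C 4, N 3, O 2, S 2, halogen 1):
  atom 1: F (halogen, monovalent) → 0 H
  atom 2: C, bond orders sum to 4 (valence 4) → 0 H
  atom 3: C, bond orders sum to 3 (valence 4) → 1 H
  atom 4: C, bond orders sum to 4 (valence 4) → 0 H
  atom 5: C with explicit H count 2
  atom 6: C, bond orders sum to 1 (valence 4) → 3 H
  atom 7: N, bond orders sum to 3 (valence 3) → 0 H
  atom 8: C, bond orders sum to 4 (valence 4) → 0 H
  atom 9: Cl (halogen, monovalent) → 0 H
  atom 10: C, bond orders sum to 4 (valence 4) → 0 H
  atom 11: O, bond orders sum to 2 (valence 2) → 0 H
  atom 12: C, bond orders sum to 1 (valence 4) → 3 H
Totals → C:8, H:9, Cl:1, F:1, N:1, O:1.
In Hill order: C8H9ClFNO.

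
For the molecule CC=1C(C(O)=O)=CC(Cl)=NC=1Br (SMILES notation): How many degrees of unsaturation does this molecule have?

5

Degree of unsaturation = (number of rings) + (number of π bonds).
Ring closures in the SMILES: 1.
π bonds: 4 double bonds (each 1 DoU) → 4 DoU from unsaturation.
Total DoU = 1 + 4 = 5.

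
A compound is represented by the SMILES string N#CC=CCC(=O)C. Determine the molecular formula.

C6H7NO

Walk through each heavy atom and fill implicit hydrogens from standard valence (C 4, N 3, O 2, S 2, halogen 1):
  atom 1: N, bond orders sum to 3 (valence 3) → 0 H
  atom 2: C, bond orders sum to 4 (valence 4) → 0 H
  atom 3: C, bond orders sum to 3 (valence 4) → 1 H
  atom 4: C, bond orders sum to 3 (valence 4) → 1 H
  atom 5: C, bond orders sum to 2 (valence 4) → 2 H
  atom 6: C, bond orders sum to 4 (valence 4) → 0 H
  atom 7: O, bond orders sum to 2 (valence 2) → 0 H
  atom 8: C, bond orders sum to 1 (valence 4) → 3 H
Totals → C:6, H:7, N:1, O:1.
In Hill order: C6H7NO.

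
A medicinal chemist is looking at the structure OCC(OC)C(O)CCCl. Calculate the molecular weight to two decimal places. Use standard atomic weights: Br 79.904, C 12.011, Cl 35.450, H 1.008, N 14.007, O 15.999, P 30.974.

First, the molecular formula is C6H13ClO3 (counting implicit H from valence).
  C: 6 × 12.011 = 72.066
  Cl: 1 × 35.450 = 35.450
  H: 13 × 1.008 = 13.104
  O: 3 × 15.999 = 47.997
Sum: 6×12.011 + 1×35.450 + 13×1.008 + 3×15.999 = 168.617 → 168.62 g/mol.

168.62 g/mol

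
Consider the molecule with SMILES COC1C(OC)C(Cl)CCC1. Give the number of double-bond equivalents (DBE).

Degree of unsaturation = (number of rings) + (number of π bonds).
Ring closures in the SMILES: 1.
π bonds: none → 0 DoU from unsaturation.
Total DoU = 1 + 0 = 1.

1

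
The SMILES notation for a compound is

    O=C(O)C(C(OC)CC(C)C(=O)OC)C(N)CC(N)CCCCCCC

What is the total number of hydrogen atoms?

Walk through each heavy atom and fill implicit hydrogens from standard valence (C 4, N 3, O 2, S 2, halogen 1):
  atom 1: O, bond orders sum to 2 (valence 2) → 0 H
  atom 2: C, bond orders sum to 4 (valence 4) → 0 H
  atom 3: O, bond orders sum to 1 (valence 2) → 1 H
  atom 4: C, bond orders sum to 3 (valence 4) → 1 H
  atom 5: C, bond orders sum to 3 (valence 4) → 1 H
  atom 6: O, bond orders sum to 2 (valence 2) → 0 H
  atom 7: C, bond orders sum to 1 (valence 4) → 3 H
  atom 8: C, bond orders sum to 2 (valence 4) → 2 H
  atom 9: C, bond orders sum to 3 (valence 4) → 1 H
  atom 10: C, bond orders sum to 1 (valence 4) → 3 H
  atom 11: C, bond orders sum to 4 (valence 4) → 0 H
  atom 12: O, bond orders sum to 2 (valence 2) → 0 H
  atom 13: O, bond orders sum to 2 (valence 2) → 0 H
  atom 14: C, bond orders sum to 1 (valence 4) → 3 H
  atom 15: C, bond orders sum to 3 (valence 4) → 1 H
  atom 16: N, bond orders sum to 1 (valence 3) → 2 H
  atom 17: C, bond orders sum to 2 (valence 4) → 2 H
  atom 18: C, bond orders sum to 3 (valence 4) → 1 H
  atom 19: N, bond orders sum to 1 (valence 3) → 2 H
  atom 20: C, bond orders sum to 2 (valence 4) → 2 H
  atom 21: C, bond orders sum to 2 (valence 4) → 2 H
  atom 22: C, bond orders sum to 2 (valence 4) → 2 H
  atom 23: C, bond orders sum to 2 (valence 4) → 2 H
  atom 24: C, bond orders sum to 2 (valence 4) → 2 H
  atom 25: C, bond orders sum to 2 (valence 4) → 2 H
  atom 26: C, bond orders sum to 1 (valence 4) → 3 H
Total hydrogens: 38.

38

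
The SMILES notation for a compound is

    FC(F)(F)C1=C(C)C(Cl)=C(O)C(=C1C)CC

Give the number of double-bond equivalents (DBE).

Degree of unsaturation = (number of rings) + (number of π bonds).
Ring closures in the SMILES: 1.
π bonds: 3 double bonds (each 1 DoU) → 3 DoU from unsaturation.
Total DoU = 1 + 3 = 4.

4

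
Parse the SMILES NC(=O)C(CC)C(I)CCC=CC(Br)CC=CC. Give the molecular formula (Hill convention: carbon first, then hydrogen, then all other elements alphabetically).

Walk through each heavy atom and fill implicit hydrogens from standard valence (C 4, N 3, O 2, S 2, halogen 1):
  atom 1: N, bond orders sum to 1 (valence 3) → 2 H
  atom 2: C, bond orders sum to 4 (valence 4) → 0 H
  atom 3: O, bond orders sum to 2 (valence 2) → 0 H
  atom 4: C, bond orders sum to 3 (valence 4) → 1 H
  atom 5: C, bond orders sum to 2 (valence 4) → 2 H
  atom 6: C, bond orders sum to 1 (valence 4) → 3 H
  atom 7: C, bond orders sum to 3 (valence 4) → 1 H
  atom 8: I (halogen, monovalent) → 0 H
  atom 9: C, bond orders sum to 2 (valence 4) → 2 H
  atom 10: C, bond orders sum to 2 (valence 4) → 2 H
  atom 11: C, bond orders sum to 3 (valence 4) → 1 H
  atom 12: C, bond orders sum to 3 (valence 4) → 1 H
  atom 13: C, bond orders sum to 3 (valence 4) → 1 H
  atom 14: Br (halogen, monovalent) → 0 H
  atom 15: C, bond orders sum to 2 (valence 4) → 2 H
  atom 16: C, bond orders sum to 3 (valence 4) → 1 H
  atom 17: C, bond orders sum to 3 (valence 4) → 1 H
  atom 18: C, bond orders sum to 1 (valence 4) → 3 H
Totals → C:14, H:23, Br:1, I:1, N:1, O:1.

C14H23BrINO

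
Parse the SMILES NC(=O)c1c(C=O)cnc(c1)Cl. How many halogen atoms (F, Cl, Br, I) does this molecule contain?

Halogen atoms appear at heavy-atom position 12 (1×Cl).
Other groups present: 1 aldehyde, 1 amide.
Halogen count: 1.

1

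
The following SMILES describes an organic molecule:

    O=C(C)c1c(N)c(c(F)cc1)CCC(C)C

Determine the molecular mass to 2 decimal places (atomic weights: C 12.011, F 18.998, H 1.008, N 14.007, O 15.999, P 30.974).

First, the molecular formula is C13H18FNO (counting implicit H from valence).
  C: 13 × 12.011 = 156.143
  F: 1 × 18.998 = 18.998
  H: 18 × 1.008 = 18.144
  N: 1 × 14.007 = 14.007
  O: 1 × 15.999 = 15.999
Sum: 13×12.011 + 1×18.998 + 18×1.008 + 1×14.007 + 1×15.999 = 223.291 → 223.29 g/mol.

223.29 g/mol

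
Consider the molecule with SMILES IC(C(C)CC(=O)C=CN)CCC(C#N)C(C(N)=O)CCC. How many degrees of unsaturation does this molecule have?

Molecular formula: C16H26IN3O2.
DoU = (2C + 2 + N − H − X) / 2, where X is the halogen count and O/S are ignored.
    = (2·16 + 2 + 3 − 26 − 1) / 2 = 10 / 2 = 5.

5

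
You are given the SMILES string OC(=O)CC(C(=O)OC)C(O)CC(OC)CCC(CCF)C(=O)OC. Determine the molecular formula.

C16H27FO8

Walk through each heavy atom and fill implicit hydrogens from standard valence (C 4, N 3, O 2, S 2, halogen 1):
  atom 1: O, bond orders sum to 1 (valence 2) → 1 H
  atom 2: C, bond orders sum to 4 (valence 4) → 0 H
  atom 3: O, bond orders sum to 2 (valence 2) → 0 H
  atom 4: C, bond orders sum to 2 (valence 4) → 2 H
  atom 5: C, bond orders sum to 3 (valence 4) → 1 H
  atom 6: C, bond orders sum to 4 (valence 4) → 0 H
  atom 7: O, bond orders sum to 2 (valence 2) → 0 H
  atom 8: O, bond orders sum to 2 (valence 2) → 0 H
  atom 9: C, bond orders sum to 1 (valence 4) → 3 H
  atom 10: C, bond orders sum to 3 (valence 4) → 1 H
  atom 11: O, bond orders sum to 1 (valence 2) → 1 H
  atom 12: C, bond orders sum to 2 (valence 4) → 2 H
  atom 13: C, bond orders sum to 3 (valence 4) → 1 H
  atom 14: O, bond orders sum to 2 (valence 2) → 0 H
  atom 15: C, bond orders sum to 1 (valence 4) → 3 H
  atom 16: C, bond orders sum to 2 (valence 4) → 2 H
  atom 17: C, bond orders sum to 2 (valence 4) → 2 H
  atom 18: C, bond orders sum to 3 (valence 4) → 1 H
  atom 19: C, bond orders sum to 2 (valence 4) → 2 H
  atom 20: C, bond orders sum to 2 (valence 4) → 2 H
  atom 21: F (halogen, monovalent) → 0 H
  atom 22: C, bond orders sum to 4 (valence 4) → 0 H
  atom 23: O, bond orders sum to 2 (valence 2) → 0 H
  atom 24: O, bond orders sum to 2 (valence 2) → 0 H
  atom 25: C, bond orders sum to 1 (valence 4) → 3 H
Totals → C:16, H:27, F:1, O:8.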